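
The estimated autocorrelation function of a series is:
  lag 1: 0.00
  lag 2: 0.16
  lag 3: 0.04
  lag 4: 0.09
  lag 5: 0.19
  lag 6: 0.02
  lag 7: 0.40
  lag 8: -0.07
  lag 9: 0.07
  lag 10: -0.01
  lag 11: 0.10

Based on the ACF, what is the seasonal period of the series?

7

The largest autocorrelation is r_7 = 0.40; the remaining lags stay at or below 0.19.
The dominant spike at lag 7 indicates a seasonal period of 7.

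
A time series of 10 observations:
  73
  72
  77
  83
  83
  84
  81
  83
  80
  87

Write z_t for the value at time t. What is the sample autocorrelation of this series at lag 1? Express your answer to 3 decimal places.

Mean z̄ = (73 + 72 + 77 + 83 + 83 + 84 + 81 + 83 + 80 + 87)/10 = 80.3000
Numerator Σ_{t=1}^{9}(z_t−z̄)(z_{t+1}−z̄) = 98.0100
Denominator Σ(z_t−z̄)² = 214.1000
r_1 = 98.0100 / 214.1000 = 0.458

0.458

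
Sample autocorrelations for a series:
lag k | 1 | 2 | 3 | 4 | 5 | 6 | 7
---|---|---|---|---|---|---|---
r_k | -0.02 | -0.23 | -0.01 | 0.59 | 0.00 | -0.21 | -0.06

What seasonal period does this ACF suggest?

The largest autocorrelation is r_4 = 0.59; the remaining lags stay at or below 0.00.
The dominant spike at lag 4 indicates a seasonal period of 4.

4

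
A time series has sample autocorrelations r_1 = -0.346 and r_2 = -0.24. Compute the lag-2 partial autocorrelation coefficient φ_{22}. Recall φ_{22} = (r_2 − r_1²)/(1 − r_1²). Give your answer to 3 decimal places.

-0.409

φ_{22} = (r_2 − r_1²) / (1 − r_1²)
r_1² = (-0.346)² = 0.119716
Numerator = -0.24 − 0.1197 = -0.3597; denominator = 1 − 0.1197 = 0.8803
φ_{22} = -0.3597 / 0.8803 = -0.409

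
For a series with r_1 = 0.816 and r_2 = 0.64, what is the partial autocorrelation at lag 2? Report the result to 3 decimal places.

-0.077

φ_{22} = (r_2 − r_1²) / (1 − r_1²)
r_1² = (0.816)² = 0.665856
Numerator = 0.64 − 0.6659 = -0.0259; denominator = 1 − 0.6659 = 0.3341
φ_{22} = -0.0259 / 0.3341 = -0.077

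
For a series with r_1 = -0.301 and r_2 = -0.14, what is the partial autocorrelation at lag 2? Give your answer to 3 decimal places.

φ_{22} = (r_2 − r_1²) / (1 − r_1²)
r_1² = (-0.301)² = 0.090601
Numerator = -0.14 − 0.0906 = -0.2306; denominator = 1 − 0.0906 = 0.9094
φ_{22} = -0.2306 / 0.9094 = -0.254

-0.254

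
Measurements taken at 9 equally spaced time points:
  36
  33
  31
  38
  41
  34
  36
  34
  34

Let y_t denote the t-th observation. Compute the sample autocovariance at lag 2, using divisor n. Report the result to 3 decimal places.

Mean ȳ = (36 + 33 + 31 + 38 + 41 + 34 + 36 + 34 + 34)/9 = 35.2222
Σ_{t=1}^{7}(y_t−ȳ)(y_{t+2}−ȳ) = -32.2099
γ_2 = -32.2099 / 9 = -3.579

-3.579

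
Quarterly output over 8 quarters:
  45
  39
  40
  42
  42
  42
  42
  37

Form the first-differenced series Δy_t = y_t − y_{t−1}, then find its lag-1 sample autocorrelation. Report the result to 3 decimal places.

-0.033

First differences Δy: -6, 1, 2, 0, 0, 0, -5
Mean of differences = -1.1429
Numerator Σ(Δy_t−Δȳ)(Δy_{t+1}−Δȳ) = -1.8776
Denominator Σ(Δy_t−Δȳ)² = 56.8571
r_1(Δy) = -1.8776 / 56.8571 = -0.033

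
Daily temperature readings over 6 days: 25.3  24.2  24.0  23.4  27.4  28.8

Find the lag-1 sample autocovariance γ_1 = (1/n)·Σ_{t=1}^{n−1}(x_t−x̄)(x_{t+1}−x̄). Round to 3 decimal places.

1.282

Mean x̄ = (25.3 + 24.2 + 24.0 + 23.4 + 27.4 + 28.8)/6 = 25.5167
Deviations: -0.2167, -1.3167, -1.5167, -2.1167, 1.8833, 3.2833
Σ_{t=1}^{5}(x_t−x̄)(x_{t+1}−x̄) = 7.6897
γ_1 = 7.6897 / 6 = 1.282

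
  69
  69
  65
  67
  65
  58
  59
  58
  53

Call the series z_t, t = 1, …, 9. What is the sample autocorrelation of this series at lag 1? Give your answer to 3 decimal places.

0.553

Mean z̄ = (69 + 69 + 65 + 67 + 65 + 58 + 59 + 58 + 53)/9 = 62.5556
Numerator Σ_{t=1}^{8}(z_t−z̄)(z_{t+1}−z̄) = 143.8025
Denominator Σ(z_t−z̄)² = 260.2222
r_1 = 143.8025 / 260.2222 = 0.553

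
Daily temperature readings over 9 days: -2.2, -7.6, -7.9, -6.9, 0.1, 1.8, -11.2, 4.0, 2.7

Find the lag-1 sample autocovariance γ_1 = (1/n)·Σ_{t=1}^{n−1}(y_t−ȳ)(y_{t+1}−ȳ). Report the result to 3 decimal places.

-1.805

Mean ȳ = (-2.2 − 7.6 − 7.9 − 6.9 + 0.1 + 1.8 − 11.2 + 4.0 + 2.7)/9 = -3.0222
Σ_{t=1}^{8}(y_t−ȳ)(y_{t+1}−ȳ) = -16.2494
γ_1 = -16.2494 / 9 = -1.805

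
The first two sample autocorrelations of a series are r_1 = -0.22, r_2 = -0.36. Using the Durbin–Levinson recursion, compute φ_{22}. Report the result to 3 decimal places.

φ_{22} = (r_2 − r_1²) / (1 − r_1²)
r_1² = (-0.22)² = 0.0484
Numerator = -0.36 − 0.0484 = -0.4084; denominator = 1 − 0.0484 = 0.9516
φ_{22} = -0.4084 / 0.9516 = -0.429

-0.429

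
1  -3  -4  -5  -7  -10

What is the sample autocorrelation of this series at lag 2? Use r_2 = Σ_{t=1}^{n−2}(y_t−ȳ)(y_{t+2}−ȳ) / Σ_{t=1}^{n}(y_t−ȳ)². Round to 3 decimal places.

Mean ȳ = (1 − 3 − 4 − 5 − 7 − 10)/6 = -4.6667
Numerator Σ_{t=1}^{4}(y_t−ȳ)(y_{t+2}−ȳ) = 3.4444
Denominator Σ(y_t−ȳ)² = 69.3333
r_2 = 3.4444 / 69.3333 = 0.050

0.050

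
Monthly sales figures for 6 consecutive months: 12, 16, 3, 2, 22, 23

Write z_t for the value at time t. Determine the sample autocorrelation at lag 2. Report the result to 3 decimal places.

Mean z̄ = (12 + 16 + 3 + 2 + 22 + 23)/6 = 13.0000
Deviations from mean: -1.0000, 3.0000, -10.0000, -11.0000, 9.0000, 10.0000
Σ(z_t−z̄)(z_{t+2}−z̄) = (10.0000) + (-33.0000) + (-90.0000) + (-110.0000) = -223.0000
Denominator Σ(z_t−z̄)² = 412.0000
r_2 = -223.0000 / 412.0000 = -0.541

-0.541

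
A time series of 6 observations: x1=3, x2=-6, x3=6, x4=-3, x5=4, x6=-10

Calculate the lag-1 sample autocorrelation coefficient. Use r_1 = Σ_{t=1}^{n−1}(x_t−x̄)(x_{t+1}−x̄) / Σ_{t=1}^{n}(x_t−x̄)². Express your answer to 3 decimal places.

Mean x̄ = (3 − 6 + 6 − 3 + 4 − 10)/6 = -1.0000
Deviations from mean: 4.0000, -5.0000, 7.0000, -2.0000, 5.0000, -9.0000
Numerator Σ_{t=1}^{5}(x_t−x̄)(x_{t+1}−x̄) = -124.0000
Denominator Σ(x_t−x̄)² = 200.0000
r_1 = -124.0000 / 200.0000 = -0.620

-0.620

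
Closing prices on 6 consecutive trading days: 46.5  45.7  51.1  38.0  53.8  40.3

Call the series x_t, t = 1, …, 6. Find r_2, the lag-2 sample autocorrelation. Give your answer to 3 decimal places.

0.490

Mean x̄ = (46.5 + 45.7 + 51.1 + 38.0 + 53.8 + 40.3)/6 = 45.9000
Numerator Σ_{t=1}^{4}(x_t−x̄)(x_{t+2}−x̄) = 90.0200
Denominator Σ(x_t−x̄)² = 183.6200
r_2 = 90.0200 / 183.6200 = 0.490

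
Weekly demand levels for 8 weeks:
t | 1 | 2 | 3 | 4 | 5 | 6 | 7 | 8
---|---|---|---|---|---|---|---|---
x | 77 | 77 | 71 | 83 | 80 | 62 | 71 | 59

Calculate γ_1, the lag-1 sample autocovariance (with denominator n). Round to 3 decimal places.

Mean x̄ = (77 + 77 + 71 + 83 + 80 + 62 + 71 + 59)/8 = 72.5000
Σ_{t=1}^{7}(x_t−x̄)(x_{t+1}−x̄) = 33.7500
γ_1 = 33.7500 / 8 = 4.219

4.219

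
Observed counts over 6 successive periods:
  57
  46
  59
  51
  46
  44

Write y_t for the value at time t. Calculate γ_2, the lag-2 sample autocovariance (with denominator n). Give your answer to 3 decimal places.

1.917

Mean ȳ = (57 + 46 + 59 + 51 + 46 + 44)/6 = 50.5000
Σ_{t=1}^{4}(y_t−ȳ)(y_{t+2}−ȳ) = 11.5000
γ_2 = 11.5000 / 6 = 1.917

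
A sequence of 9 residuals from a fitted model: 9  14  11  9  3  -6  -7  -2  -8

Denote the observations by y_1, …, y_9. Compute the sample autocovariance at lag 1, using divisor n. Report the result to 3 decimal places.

44.139

Mean ȳ = (9 + 14 + 11 + 9 + 3 − 6 − 7 − 2 − 8)/9 = 2.5556
Σ_{t=1}^{8}(y_t−ȳ)(y_{t+1}−ȳ) = 397.2469
γ_1 = 397.2469 / 9 = 44.139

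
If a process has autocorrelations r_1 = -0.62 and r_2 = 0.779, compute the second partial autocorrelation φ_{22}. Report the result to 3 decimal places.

0.641

φ_{22} = (r_2 − r_1²) / (1 − r_1²)
r_1² = (-0.62)² = 0.3844
Numerator = 0.779 − 0.3844 = 0.3946; denominator = 1 − 0.3844 = 0.6156
φ_{22} = 0.3946 / 0.6156 = 0.641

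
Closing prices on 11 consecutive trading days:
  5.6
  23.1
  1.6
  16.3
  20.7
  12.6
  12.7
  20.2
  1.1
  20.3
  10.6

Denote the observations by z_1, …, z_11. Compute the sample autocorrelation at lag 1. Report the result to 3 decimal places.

-0.655

Mean z̄ = (5.6 + 23.1 + 1.6 + 16.3 + 20.7 + 12.6 + 12.7 + 20.2 + 1.1 + 20.3 + 10.6)/11 = 13.1636
Numerator Σ_{t=1}^{10}(z_t−z̄)(z_{t+1}−z̄) = -399.2050
Denominator Σ(z_t−z̄)² = 609.3655
r_1 = -399.2050 / 609.3655 = -0.655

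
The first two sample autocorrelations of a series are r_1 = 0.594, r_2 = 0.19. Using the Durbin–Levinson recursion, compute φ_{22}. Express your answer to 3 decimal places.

φ_{22} = (r_2 − r_1²) / (1 − r_1²)
r_1² = (0.594)² = 0.352836
Numerator = 0.19 − 0.3528 = -0.1628; denominator = 1 − 0.3528 = 0.6472
φ_{22} = -0.1628 / 0.6472 = -0.252

-0.252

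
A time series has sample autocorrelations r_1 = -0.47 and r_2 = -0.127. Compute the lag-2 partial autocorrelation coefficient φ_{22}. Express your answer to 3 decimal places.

φ_{22} = (r_2 − r_1²) / (1 − r_1²)
r_1² = (-0.47)² = 0.2209
Numerator = -0.127 − 0.2209 = -0.3479; denominator = 1 − 0.2209 = 0.7791
φ_{22} = -0.3479 / 0.7791 = -0.447

-0.447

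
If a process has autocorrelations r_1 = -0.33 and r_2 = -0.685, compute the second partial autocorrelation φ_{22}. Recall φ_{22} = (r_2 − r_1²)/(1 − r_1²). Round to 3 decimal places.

φ_{22} = (r_2 − r_1²) / (1 − r_1²)
r_1² = (-0.33)² = 0.1089
Numerator = -0.685 − 0.1089 = -0.7939; denominator = 1 − 0.1089 = 0.8911
φ_{22} = -0.7939 / 0.8911 = -0.891

-0.891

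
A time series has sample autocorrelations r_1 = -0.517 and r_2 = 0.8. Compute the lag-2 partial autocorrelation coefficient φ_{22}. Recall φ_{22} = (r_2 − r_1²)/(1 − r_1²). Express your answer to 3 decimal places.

φ_{22} = (r_2 − r_1²) / (1 − r_1²)
r_1² = (-0.517)² = 0.267289
Numerator = 0.8 − 0.2673 = 0.5327; denominator = 1 − 0.2673 = 0.7327
φ_{22} = 0.5327 / 0.7327 = 0.727

0.727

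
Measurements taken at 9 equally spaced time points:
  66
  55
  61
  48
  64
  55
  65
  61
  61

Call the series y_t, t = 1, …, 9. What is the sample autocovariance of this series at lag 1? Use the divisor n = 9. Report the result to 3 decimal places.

-15.454

Mean ȳ = (66 + 55 + 61 + 48 + 64 + 55 + 65 + 61 + 61)/9 = 59.5556
Σ_{t=1}^{8}(y_t−ȳ)(y_{t+1}−ȳ) = -139.0864
γ_1 = -139.0864 / 9 = -15.454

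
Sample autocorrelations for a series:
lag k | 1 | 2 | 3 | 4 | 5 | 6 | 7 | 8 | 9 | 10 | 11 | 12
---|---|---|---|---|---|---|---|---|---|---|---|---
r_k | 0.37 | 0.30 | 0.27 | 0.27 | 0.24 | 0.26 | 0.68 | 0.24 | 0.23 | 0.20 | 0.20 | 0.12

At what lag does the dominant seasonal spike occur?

7

The largest autocorrelation is r_7 = 0.68; the remaining lags stay at or below 0.37. The elevated value at lag 1 (0.37), dropping to 0.30 at lag 2, reflects decaying short-term dependence rather than seasonality.
The dominant spike at lag 7 indicates a seasonal period of 7.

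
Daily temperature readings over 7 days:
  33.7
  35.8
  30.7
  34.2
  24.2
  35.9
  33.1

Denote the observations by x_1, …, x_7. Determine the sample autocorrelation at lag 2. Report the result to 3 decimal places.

Mean x̄ = (33.7 + 35.8 + 30.7 + 34.2 + 24.2 + 35.9 + 33.1)/7 = 32.5143
Deviations from mean: 1.1857, 3.2857, -1.8143, 1.6857, -8.3143, 3.3857, 0.5857
Numerator Σ_{t=1}^{5}(x_t−x̄)(x_{t+2}−x̄) = 19.3096
Denominator Σ(x_t−x̄)² = 99.2686
r_2 = 19.3096 / 99.2686 = 0.195

0.195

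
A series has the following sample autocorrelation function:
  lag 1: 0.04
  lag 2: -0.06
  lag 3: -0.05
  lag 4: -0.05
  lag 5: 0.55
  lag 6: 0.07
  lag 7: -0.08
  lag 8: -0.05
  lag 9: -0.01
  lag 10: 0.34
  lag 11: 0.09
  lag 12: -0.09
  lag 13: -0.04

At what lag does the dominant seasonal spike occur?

The largest autocorrelation is r_5 = 0.55, with a weaker echo at lag 10 (0.34); the remaining lags stay at or below 0.09.
The dominant spike at lag 5 indicates a seasonal period of 5.

5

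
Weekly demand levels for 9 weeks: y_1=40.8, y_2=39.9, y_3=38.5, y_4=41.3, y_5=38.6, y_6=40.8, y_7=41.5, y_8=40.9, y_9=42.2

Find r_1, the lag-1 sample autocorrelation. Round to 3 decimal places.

Mean ȳ = (40.8 + 39.9 + 38.5 + 41.3 + 38.6 + 40.8 + 41.5 + 40.9 + 42.2)/9 = 40.5000
Numerator Σ_{t=1}^{8}(y_t−ȳ)(y_{t+1}−ȳ) = -1.2900
Denominator Σ(y_t−ȳ)² = 12.8400
r_1 = -1.2900 / 12.8400 = -0.100

-0.100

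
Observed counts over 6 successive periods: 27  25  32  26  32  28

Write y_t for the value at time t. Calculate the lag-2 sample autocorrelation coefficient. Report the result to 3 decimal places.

0.377

Mean ȳ = (27 + 25 + 32 + 26 + 32 + 28)/6 = 28.3333
Deviations from mean: -1.3333, -3.3333, 3.6667, -2.3333, 3.6667, -0.3333
Numerator Σ_{t=1}^{4}(y_t−ȳ)(y_{t+2}−ȳ) = 17.1111
Denominator Σ(y_t−ȳ)² = 45.3333
r_2 = 17.1111 / 45.3333 = 0.377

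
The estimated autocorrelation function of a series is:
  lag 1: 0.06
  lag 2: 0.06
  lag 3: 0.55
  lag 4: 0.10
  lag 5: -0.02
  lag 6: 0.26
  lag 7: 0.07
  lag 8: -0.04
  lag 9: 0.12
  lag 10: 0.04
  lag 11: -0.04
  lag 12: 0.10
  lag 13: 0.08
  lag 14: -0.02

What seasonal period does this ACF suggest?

The largest autocorrelation is r_3 = 0.55, with a weaker echo at lag 6 (0.26); the remaining lags stay at or below 0.12.
The dominant spike at lag 3 indicates a seasonal period of 3.

3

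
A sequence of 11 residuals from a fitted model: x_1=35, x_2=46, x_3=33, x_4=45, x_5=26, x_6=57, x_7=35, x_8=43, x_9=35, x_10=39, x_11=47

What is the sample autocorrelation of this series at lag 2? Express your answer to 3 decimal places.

Mean x̄ = (35 + 46 + 33 + 45 + 26 + 57 + 35 + 43 + 35 + 39 + 47)/11 = 40.0909
Numerator Σ_{t=1}^{9}(x_t−x̄)(x_{t+2}−x̄) = 356.5289
Denominator Σ(x_t−x̄)² = 728.9091
r_2 = 356.5289 / 728.9091 = 0.489

0.489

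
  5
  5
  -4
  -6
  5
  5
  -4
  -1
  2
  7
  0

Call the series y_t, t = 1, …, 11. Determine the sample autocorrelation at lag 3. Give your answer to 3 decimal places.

-0.135

Mean ȳ = (5 + 5 − 4 − 6 + 5 + 5 − 4 − 1 + 2 + 7 + 0)/11 = 1.2727
Numerator Σ_{t=1}^{8}(y_t−ȳ)(y_{t+3}−ȳ) = -27.5868
Denominator Σ(y_t−ȳ)² = 204.1818
r_3 = -27.5868 / 204.1818 = -0.135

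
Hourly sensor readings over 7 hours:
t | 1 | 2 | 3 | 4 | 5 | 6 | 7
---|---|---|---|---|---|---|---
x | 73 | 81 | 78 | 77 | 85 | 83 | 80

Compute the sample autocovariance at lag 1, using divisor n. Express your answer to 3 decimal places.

-0.210

Mean x̄ = (73 + 81 + 78 + 77 + 85 + 83 + 80)/7 = 79.5714
Σ_{t=1}^{6}(x_t−x̄)(x_{t+1}−x̄) = -1.4694
γ_1 = -1.4694 / 7 = -0.210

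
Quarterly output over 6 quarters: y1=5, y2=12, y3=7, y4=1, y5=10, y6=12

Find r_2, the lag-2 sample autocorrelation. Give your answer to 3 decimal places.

-0.595

Mean ȳ = (5 + 12 + 7 + 1 + 10 + 12)/6 = 7.8333
Deviations from mean: -2.8333, 4.1667, -0.8333, -6.8333, 2.1667, 4.1667
Σ(y_t−ȳ)(y_{t+2}−ȳ) = (2.3611) + (-28.4722) + (-1.8056) + (-28.4722) = -56.3889
Denominator Σ(y_t−ȳ)² = 94.8333
r_2 = -56.3889 / 94.8333 = -0.595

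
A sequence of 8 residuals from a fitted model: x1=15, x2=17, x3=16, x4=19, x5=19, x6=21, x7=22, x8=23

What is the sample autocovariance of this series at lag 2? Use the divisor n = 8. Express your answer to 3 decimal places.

2.500

Mean x̄ = (15 + 17 + 16 + 19 + 19 + 21 + 22 + 23)/8 = 19.0000
Deviations: -4.0000, -2.0000, -3.0000, 0.0000, 0.0000, 2.0000, 3.0000, 4.0000
Σ_{t=1}^{6}(x_t−x̄)(x_{t+2}−x̄) = 20.0000
γ_2 = 20.0000 / 8 = 2.500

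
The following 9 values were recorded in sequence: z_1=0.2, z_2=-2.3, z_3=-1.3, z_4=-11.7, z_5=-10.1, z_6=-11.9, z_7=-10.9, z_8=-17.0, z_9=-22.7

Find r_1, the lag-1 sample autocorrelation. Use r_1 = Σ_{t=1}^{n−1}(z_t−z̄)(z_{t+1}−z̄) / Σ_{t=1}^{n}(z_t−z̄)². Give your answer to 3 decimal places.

Mean z̄ = (0.2 − 2.3 − 1.3 − 11.7 − 10.1 − 11.9 − 10.9 − 17.0 − 22.7)/9 = -9.7444
Numerator Σ_{t=1}^{8}(z_t−z̄)(z_{t+1}−z̄) = 226.7180
Denominator Σ(z_t−z̄)² = 456.0422
r_1 = 226.7180 / 456.0422 = 0.497

0.497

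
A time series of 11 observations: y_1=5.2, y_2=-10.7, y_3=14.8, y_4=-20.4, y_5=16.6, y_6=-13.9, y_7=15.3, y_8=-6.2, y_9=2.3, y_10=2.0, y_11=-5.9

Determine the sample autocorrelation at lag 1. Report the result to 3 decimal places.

Mean ȳ = (5.2 − 10.7 + 14.8 − 20.4 + 16.6 − 13.9 + 15.3 − 6.2 + 2.3 + 2.0 − 5.9)/11 = -0.0818
Numerator Σ_{t=1}^{10}(y_t−ȳ)(y_{t+1}−ȳ) = -1414.3131
Denominator Σ(y_t−ȳ)² = 1562.0564
r_1 = -1414.3131 / 1562.0564 = -0.905

-0.905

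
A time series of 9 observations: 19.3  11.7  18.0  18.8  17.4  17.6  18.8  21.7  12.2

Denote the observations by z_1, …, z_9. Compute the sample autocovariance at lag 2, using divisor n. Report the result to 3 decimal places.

-1.397

Mean z̄ = (19.3 + 11.7 + 18.0 + 18.8 + 17.4 + 17.6 + 18.8 + 21.7 + 12.2)/9 = 17.2778
Σ_{t=1}^{7}(z_t−z̄)(z_{t+2}−z̄) = -12.5699
γ_2 = -12.5699 / 9 = -1.397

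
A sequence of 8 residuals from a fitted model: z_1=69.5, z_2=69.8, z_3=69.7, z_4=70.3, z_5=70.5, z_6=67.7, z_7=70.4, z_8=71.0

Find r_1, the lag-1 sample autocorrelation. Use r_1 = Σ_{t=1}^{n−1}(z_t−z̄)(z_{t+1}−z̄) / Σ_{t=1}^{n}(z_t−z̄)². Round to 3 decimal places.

Mean z̄ = (69.5 + 69.8 + 69.7 + 70.3 + 70.5 + 67.7 + 70.4 + 71.0)/8 = 69.8625
Deviations from mean: -0.3625, -0.0625, -0.1625, 0.4375, 0.6375, -2.1625, 0.5375, 1.1375
Σ(z_t−z̄)(z_{t+1}−z̄) = (0.0227) + (0.0102) + (-0.0711) + (0.2789) + (-1.3786) + (-1.1623) + (0.6114) = -1.6889
Denominator Σ(z_t−z̄)² = 7.0188
r_1 = -1.6889 / 7.0188 = -0.241

-0.241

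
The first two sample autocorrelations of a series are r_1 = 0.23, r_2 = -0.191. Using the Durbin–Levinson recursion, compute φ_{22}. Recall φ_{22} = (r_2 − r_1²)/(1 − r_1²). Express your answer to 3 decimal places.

-0.258

φ_{22} = (r_2 − r_1²) / (1 − r_1²)
r_1² = (0.23)² = 0.0529
Numerator = -0.191 − 0.0529 = -0.2439; denominator = 1 − 0.0529 = 0.9471
φ_{22} = -0.2439 / 0.9471 = -0.258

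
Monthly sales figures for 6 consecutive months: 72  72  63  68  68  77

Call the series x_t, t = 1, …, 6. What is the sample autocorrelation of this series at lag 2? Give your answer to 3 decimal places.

Mean x̄ = (72 + 72 + 63 + 68 + 68 + 77)/6 = 70.0000
Σ(x_t−x̄)(x_{t+2}−x̄) = (-14.0000) + (-4.0000) + (14.0000) + (-14.0000) = -18.0000
Denominator Σ(x_t−x̄)² = 114.0000
r_2 = -18.0000 / 114.0000 = -0.158

-0.158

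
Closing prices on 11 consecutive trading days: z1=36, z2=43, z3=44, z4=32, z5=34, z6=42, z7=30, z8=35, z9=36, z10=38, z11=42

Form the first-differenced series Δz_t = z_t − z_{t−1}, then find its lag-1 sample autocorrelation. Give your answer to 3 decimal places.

-0.338

First differences Δz: 7, 1, -12, 2, 8, -12, 5, 1, 2, 4
Mean of differences = 0.6000
Numerator Σ(Δz_t−Δz̄)(Δz_{t+1}−Δz̄) = -151.3600
Denominator Σ(Δz_t−Δz̄)² = 448.4000
r_1(Δz) = -151.3600 / 448.4000 = -0.338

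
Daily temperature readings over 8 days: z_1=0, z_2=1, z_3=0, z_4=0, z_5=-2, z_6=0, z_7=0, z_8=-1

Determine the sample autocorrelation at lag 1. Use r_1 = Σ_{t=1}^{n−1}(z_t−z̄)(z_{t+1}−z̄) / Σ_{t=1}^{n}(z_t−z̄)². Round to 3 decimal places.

-0.057

Mean z̄ = (0 + 1 + 0 + 0 − 2 + 0 + 0 − 1)/8 = -0.2500
Numerator Σ_{t=1}^{7}(z_t−z̄)(z_{t+1}−z̄) = -0.3125
Denominator Σ(z_t−z̄)² = 5.5000
r_1 = -0.3125 / 5.5000 = -0.057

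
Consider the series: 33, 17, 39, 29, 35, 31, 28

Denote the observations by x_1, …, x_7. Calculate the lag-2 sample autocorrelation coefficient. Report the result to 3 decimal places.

Mean x̄ = (33 + 17 + 39 + 29 + 35 + 31 + 28)/7 = 30.2857
Σ(x_t−x̄)(x_{t+2}−x̄) = (23.6531) + (17.0816) + (41.0816) + (-0.9184) + (-10.7755) = 70.1224
Denominator Σ(x_t−x̄)² = 289.4286
r_2 = 70.1224 / 289.4286 = 0.242

0.242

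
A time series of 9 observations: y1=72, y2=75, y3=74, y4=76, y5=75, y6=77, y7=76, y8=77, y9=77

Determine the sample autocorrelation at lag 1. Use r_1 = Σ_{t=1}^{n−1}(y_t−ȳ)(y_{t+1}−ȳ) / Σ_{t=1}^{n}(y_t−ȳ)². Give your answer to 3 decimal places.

Mean ȳ = (72 + 75 + 74 + 76 + 75 + 77 + 76 + 77 + 77)/9 = 75.4444
Numerator Σ_{t=1}^{8}(y_t−ȳ)(y_{t+1}−ȳ) = 4.5802
Denominator Σ(y_t−ȳ)² = 22.2222
r_1 = 4.5802 / 22.2222 = 0.206

0.206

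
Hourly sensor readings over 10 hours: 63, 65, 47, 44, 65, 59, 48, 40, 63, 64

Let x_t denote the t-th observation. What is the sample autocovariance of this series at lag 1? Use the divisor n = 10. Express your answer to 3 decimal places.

Mean x̄ = (63 + 65 + 47 + 44 + 65 + 59 + 48 + 40 + 63 + 64)/10 = 55.8000
Σ_{t=1}^{9}(x_t−x̄)(x_{t+1}−x̄) = 53.5600
γ_1 = 53.5600 / 10 = 5.356

5.356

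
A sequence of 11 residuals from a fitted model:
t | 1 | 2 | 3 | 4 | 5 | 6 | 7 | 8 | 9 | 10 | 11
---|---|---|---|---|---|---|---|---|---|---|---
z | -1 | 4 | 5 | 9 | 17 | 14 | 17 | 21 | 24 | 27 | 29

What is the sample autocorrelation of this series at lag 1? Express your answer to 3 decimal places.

0.686

Mean z̄ = (-1 + 4 + 5 + 9 + 17 + 14 + 17 + 21 + 24 + 27 + 29)/11 = 15.0909
Numerator Σ_{t=1}^{10}(z_t−z̄)(z_{t+1}−z̄) = 671.7190
Denominator Σ(z_t−z̄)² = 978.9091
r_1 = 671.7190 / 978.9091 = 0.686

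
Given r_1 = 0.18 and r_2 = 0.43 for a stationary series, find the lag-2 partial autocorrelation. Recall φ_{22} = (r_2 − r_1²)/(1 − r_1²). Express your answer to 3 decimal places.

φ_{22} = (r_2 − r_1²) / (1 − r_1²)
r_1² = (0.18)² = 0.0324
Numerator = 0.43 − 0.0324 = 0.3976; denominator = 1 − 0.0324 = 0.9676
φ_{22} = 0.3976 / 0.9676 = 0.411

0.411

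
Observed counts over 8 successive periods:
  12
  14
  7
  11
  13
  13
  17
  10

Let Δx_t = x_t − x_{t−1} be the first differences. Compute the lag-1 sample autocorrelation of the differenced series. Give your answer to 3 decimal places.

First differences Δx: 2, -7, 4, 2, 0, 4, -7
Mean of differences = -0.2857
Numerator Σ(Δx_t−Δx̄)(Δx_{t+1}−Δx̄) = -61.2245
Denominator Σ(Δx_t−Δx̄)² = 137.4286
r_1(Δx) = -61.2245 / 137.4286 = -0.446

-0.446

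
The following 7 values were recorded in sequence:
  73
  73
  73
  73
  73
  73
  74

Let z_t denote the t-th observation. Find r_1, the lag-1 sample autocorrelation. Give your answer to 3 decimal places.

-0.024

Mean z̄ = (73 + 73 + 73 + 73 + 73 + 73 + 74)/7 = 73.1429
Deviations from mean: -0.1429, -0.1429, -0.1429, -0.1429, -0.1429, -0.1429, 0.8571
Numerator Σ_{t=1}^{6}(z_t−z̄)(z_{t+1}−z̄) = -0.0204
Denominator Σ(z_t−z̄)² = 0.8571
r_1 = -0.0204 / 0.8571 = -0.024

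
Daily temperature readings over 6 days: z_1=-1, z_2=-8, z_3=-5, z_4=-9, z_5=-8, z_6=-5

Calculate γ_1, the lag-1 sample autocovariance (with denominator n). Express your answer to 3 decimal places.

Mean z̄ = (-1 − 8 − 5 − 9 − 8 − 5)/6 = -6.0000
Deviations: 5.0000, -2.0000, 1.0000, -3.0000, -2.0000, 1.0000
Σ_{t=1}^{5}(z_t−z̄)(z_{t+1}−z̄) = -11.0000
γ_1 = -11.0000 / 6 = -1.833

-1.833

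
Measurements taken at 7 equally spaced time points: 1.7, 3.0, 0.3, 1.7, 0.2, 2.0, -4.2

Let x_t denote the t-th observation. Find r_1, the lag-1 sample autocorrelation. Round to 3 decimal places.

-0.193

Mean x̄ = (1.7 + 3.0 + 0.3 + 1.7 + 0.2 + 2.0 − 4.2)/7 = 0.6714
Numerator Σ_{t=1}^{6}(x_t−x̄)(x_{t+1}−x̄) = -6.4351
Denominator Σ(x_t−x̄)² = 33.3943
r_1 = -6.4351 / 33.3943 = -0.193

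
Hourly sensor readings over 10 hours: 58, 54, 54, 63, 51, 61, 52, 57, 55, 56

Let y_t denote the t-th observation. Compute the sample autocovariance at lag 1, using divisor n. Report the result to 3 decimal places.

Mean ȳ = (58 + 54 + 54 + 63 + 51 + 61 + 52 + 57 + 55 + 56)/10 = 56.1000
Σ_{t=1}^{9}(y_t−ȳ)(y_{t+1}−ȳ) = -98.9100
γ_1 = -98.9100 / 10 = -9.891

-9.891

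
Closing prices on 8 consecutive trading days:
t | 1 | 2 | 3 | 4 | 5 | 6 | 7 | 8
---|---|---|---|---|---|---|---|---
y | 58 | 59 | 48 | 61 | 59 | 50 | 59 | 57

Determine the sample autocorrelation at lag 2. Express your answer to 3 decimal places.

-0.321

Mean ȳ = (58 + 59 + 48 + 61 + 59 + 50 + 59 + 57)/8 = 56.3750
Deviations from mean: 1.6250, 2.6250, -8.3750, 4.6250, 2.6250, -6.3750, 2.6250, 0.6250
Σ(y_t−ȳ)(y_{t+2}−ȳ) = (-13.6094) + (12.1406) + (-21.9844) + (-29.4844) + (6.8906) + (-3.9844) = -50.0313
Denominator Σ(y_t−ȳ)² = 155.8750
r_2 = -50.0313 / 155.8750 = -0.321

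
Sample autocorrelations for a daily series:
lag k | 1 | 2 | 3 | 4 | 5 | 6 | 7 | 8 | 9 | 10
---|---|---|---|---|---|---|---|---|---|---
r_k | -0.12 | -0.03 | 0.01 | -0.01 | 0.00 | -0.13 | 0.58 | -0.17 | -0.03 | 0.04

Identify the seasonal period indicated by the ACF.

7

The largest autocorrelation is r_7 = 0.58; the remaining lags stay at or below 0.04.
The dominant spike at lag 7 indicates a seasonal period of 7.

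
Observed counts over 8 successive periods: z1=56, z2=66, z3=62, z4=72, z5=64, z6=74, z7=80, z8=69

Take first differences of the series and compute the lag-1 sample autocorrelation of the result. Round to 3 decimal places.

-0.537

First differences Δz: 10, -4, 10, -8, 10, 6, -11
Mean of differences = 1.8571
Numerator Σ(Δz_t−Δz̄)(Δz_{t+1}−Δz̄) = -275.4490
Denominator Σ(Δz_t−Δz̄)² = 512.8571
r_1(Δz) = -275.4490 / 512.8571 = -0.537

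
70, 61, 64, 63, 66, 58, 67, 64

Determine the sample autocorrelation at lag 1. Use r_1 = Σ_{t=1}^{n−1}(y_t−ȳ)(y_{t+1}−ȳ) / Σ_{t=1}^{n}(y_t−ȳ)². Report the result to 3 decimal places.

-0.521

Mean ȳ = (70 + 61 + 64 + 63 + 66 + 58 + 67 + 64)/8 = 64.1250
Deviations from mean: 5.8750, -3.1250, -0.1250, -1.1250, 1.8750, -6.1250, 2.8750, -0.1250
Numerator Σ_{t=1}^{7}(y_t−ȳ)(y_{t+1}−ȳ) = -49.3906
Denominator Σ(y_t−ȳ)² = 94.8750
r_1 = -49.3906 / 94.8750 = -0.521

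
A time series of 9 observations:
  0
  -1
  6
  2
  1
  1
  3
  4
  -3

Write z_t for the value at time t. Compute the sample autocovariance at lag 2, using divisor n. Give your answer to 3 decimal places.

-2.106

Mean z̄ = (0 − 1 + 6 + 2 + 1 + 1 + 3 + 4 − 3)/9 = 1.4444
Σ_{t=1}^{7}(z_t−z̄)(z_{t+2}−z̄) = -18.9506
γ_2 = -18.9506 / 9 = -2.106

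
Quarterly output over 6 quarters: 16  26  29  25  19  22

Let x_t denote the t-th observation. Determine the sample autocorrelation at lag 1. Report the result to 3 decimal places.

0.053

Mean x̄ = (16 + 26 + 29 + 25 + 19 + 22)/6 = 22.8333
Deviations from mean: -6.8333, 3.1667, 6.1667, 2.1667, -3.8333, -0.8333
Σ(x_t−x̄)(x_{t+1}−x̄) = (-21.6389) + (19.5278) + (13.3611) + (-8.3056) + (3.1944) = 6.1389
Denominator Σ(x_t−x̄)² = 114.8333
r_1 = 6.1389 / 114.8333 = 0.053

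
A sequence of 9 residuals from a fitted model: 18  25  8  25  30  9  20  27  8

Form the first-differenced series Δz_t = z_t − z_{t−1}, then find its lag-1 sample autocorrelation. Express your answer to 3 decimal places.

First differences Δz: 7, -17, 17, 5, -21, 11, 7, -19
Mean of differences = -1.2500
Numerator Σ(Δz_t−Δz̄)(Δz_{t+1}−Δz̄) = -714.0625
Denominator Σ(Δz_t−Δz̄)² = 1611.5000
r_1(Δz) = -714.0625 / 1611.5000 = -0.443

-0.443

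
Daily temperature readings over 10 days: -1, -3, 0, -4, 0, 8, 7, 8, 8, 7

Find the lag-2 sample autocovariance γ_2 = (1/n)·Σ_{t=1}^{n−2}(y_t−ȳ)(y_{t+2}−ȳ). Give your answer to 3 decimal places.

8.100

Mean ȳ = (-1 − 3 + 0 − 4 + 0 + 8 + 7 + 8 + 8 + 7)/10 = 3.0000
Σ_{t=1}^{8}(y_t−ȳ)(y_{t+2}−ȳ) = 81.0000
γ_2 = 81.0000 / 10 = 8.100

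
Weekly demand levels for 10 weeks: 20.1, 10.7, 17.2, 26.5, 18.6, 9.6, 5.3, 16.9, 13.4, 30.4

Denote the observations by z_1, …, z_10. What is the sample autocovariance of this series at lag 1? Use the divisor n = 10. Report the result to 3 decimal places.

Mean z̄ = (20.1 + 10.7 + 17.2 + 26.5 + 18.6 + 9.6 + 5.3 + 16.9 + 13.4 + 30.4)/10 = 16.8700
Σ_{t=1}^{9}(z_t−z̄)(z_{t+1}−z̄) = 22.0091
γ_1 = 22.0091 / 10 = 2.201

2.201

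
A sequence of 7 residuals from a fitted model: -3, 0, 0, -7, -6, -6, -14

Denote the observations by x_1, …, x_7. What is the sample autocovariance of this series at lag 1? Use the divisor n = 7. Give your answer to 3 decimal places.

Mean x̄ = (-3 + 0 + 0 − 7 − 6 − 6 − 14)/7 = -5.1429
Deviations: 2.1429, 5.1429, 5.1429, -1.8571, -0.8571, -0.8571, -8.8571
Σ_{t=1}^{6}(x_t−x̄)(x_{t+1}−x̄) = 37.8367
γ_1 = 37.8367 / 7 = 5.405

5.405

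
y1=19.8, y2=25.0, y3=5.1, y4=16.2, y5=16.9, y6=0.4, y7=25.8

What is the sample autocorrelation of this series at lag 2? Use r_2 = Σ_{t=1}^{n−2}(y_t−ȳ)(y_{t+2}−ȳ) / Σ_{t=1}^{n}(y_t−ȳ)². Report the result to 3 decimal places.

-0.087

Mean ȳ = (19.8 + 25.0 + 5.1 + 16.2 + 16.9 + 0.4 + 25.8)/7 = 15.6000
Deviations from mean: 4.2000, 9.4000, -10.5000, 0.6000, 1.3000, -15.2000, 10.2000
Numerator Σ_{t=1}^{5}(y_t−ȳ)(y_{t+2}−ȳ) = -47.9700
Denominator Σ(y_t−ȳ)² = 553.3800
r_2 = -47.9700 / 553.3800 = -0.087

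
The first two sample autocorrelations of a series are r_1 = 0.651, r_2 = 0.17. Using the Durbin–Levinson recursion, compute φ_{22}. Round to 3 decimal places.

φ_{22} = (r_2 − r_1²) / (1 − r_1²)
r_1² = (0.651)² = 0.423801
Numerator = 0.17 − 0.4238 = -0.2538; denominator = 1 − 0.4238 = 0.5762
φ_{22} = -0.2538 / 0.5762 = -0.440

-0.440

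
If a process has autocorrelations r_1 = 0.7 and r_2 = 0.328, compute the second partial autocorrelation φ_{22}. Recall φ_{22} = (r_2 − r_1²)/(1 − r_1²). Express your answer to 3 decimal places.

φ_{22} = (r_2 − r_1²) / (1 − r_1²)
r_1² = (0.7)² = 0.49
Numerator = 0.328 − 0.4900 = -0.1620; denominator = 1 − 0.4900 = 0.5100
φ_{22} = -0.1620 / 0.5100 = -0.318

-0.318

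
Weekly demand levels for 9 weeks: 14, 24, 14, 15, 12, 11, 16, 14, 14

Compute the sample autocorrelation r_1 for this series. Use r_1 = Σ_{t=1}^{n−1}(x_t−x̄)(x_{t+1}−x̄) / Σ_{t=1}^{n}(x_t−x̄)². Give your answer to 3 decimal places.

Mean x̄ = (14 + 24 + 14 + 15 + 12 + 11 + 16 + 14 + 14)/9 = 14.8889
Numerator Σ_{t=1}^{8}(x_t−x̄)(x_{t+1}−x̄) = -9.9012
Denominator Σ(x_t−x̄)² = 110.8889
r_1 = -9.9012 / 110.8889 = -0.089

-0.089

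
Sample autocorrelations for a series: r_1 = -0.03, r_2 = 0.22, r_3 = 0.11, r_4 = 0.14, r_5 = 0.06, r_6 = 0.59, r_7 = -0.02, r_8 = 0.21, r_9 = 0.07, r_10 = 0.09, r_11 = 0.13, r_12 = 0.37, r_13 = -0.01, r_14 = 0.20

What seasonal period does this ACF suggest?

6

The largest autocorrelation is r_6 = 0.59, with a weaker echo at lag 12 (0.37); the remaining lags stay at or below 0.22.
The dominant spike at lag 6 indicates a seasonal period of 6.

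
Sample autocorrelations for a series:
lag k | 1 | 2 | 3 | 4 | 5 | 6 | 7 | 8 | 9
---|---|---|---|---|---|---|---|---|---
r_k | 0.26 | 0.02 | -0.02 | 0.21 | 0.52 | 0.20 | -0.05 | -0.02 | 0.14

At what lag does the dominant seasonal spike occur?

The largest autocorrelation is r_5 = 0.52; the remaining lags stay at or below 0.26. The elevated value at lag 1 (0.26), dropping to 0.02 at lag 2, reflects decaying short-term dependence rather than seasonality.
The dominant spike at lag 5 indicates a seasonal period of 5.

5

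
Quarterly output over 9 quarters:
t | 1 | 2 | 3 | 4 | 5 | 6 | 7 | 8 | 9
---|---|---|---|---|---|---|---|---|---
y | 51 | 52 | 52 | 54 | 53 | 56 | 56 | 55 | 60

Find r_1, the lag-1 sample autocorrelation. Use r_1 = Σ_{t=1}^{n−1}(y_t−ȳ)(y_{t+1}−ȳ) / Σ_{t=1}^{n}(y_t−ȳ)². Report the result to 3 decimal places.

0.321

Mean ȳ = (51 + 52 + 52 + 54 + 53 + 56 + 56 + 55 + 60)/9 = 54.3333
Numerator Σ_{t=1}^{8}(y_t−ȳ)(y_{t+1}−ȳ) = 19.8889
Denominator Σ(y_t−ȳ)² = 62.0000
r_1 = 19.8889 / 62.0000 = 0.321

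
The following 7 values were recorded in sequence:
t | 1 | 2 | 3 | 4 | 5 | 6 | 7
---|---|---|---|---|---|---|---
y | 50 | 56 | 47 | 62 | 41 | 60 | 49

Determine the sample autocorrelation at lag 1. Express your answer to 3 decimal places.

Mean ȳ = (50 + 56 + 47 + 62 + 41 + 60 + 49)/7 = 52.1429
Deviations from mean: -2.1429, 3.8571, -5.1429, 9.8571, -11.1429, 7.8571, -3.1429
Numerator Σ_{t=1}^{6}(y_t−ȳ)(y_{t+1}−ȳ) = -300.8776
Denominator Σ(y_t−ȳ)² = 338.8571
r_1 = -300.8776 / 338.8571 = -0.888

-0.888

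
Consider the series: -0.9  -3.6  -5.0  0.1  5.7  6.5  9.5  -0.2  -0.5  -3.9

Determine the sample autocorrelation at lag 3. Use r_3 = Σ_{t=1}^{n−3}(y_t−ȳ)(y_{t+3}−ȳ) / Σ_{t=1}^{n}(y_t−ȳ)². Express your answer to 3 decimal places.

-0.526

Mean ȳ = (-0.9 − 3.6 − 5.0 + 0.1 + 5.7 + 6.5 + 9.5 − 0.2 − 0.5 − 3.9)/10 = 0.7700
Σ(y_t−ȳ)(y_{t+3}−ȳ) = (1.1189) + (-21.5441) + (-33.0621) + (-5.8491) + (-4.7821) + (-7.2771) + (-40.7691) = -112.1647
Denominator Σ(y_t−ȳ)² = 213.3410
r_3 = -112.1647 / 213.3410 = -0.526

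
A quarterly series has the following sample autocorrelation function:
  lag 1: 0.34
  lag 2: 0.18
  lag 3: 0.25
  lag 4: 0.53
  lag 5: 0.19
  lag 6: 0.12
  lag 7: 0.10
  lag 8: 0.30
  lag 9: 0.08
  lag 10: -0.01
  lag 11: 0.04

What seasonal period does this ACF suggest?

4

The largest autocorrelation is r_4 = 0.53; the remaining lags stay at or below 0.34. The elevated value at lag 1 (0.34), dropping to 0.18 at lag 2, reflects decaying short-term dependence rather than seasonality.
The dominant spike at lag 4 indicates a seasonal period of 4.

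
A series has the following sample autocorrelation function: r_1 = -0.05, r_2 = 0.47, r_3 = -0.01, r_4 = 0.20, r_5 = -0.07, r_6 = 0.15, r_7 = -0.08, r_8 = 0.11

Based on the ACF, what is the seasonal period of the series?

The largest autocorrelation is r_2 = 0.47, with weaker echoes at lags 4 (0.20) and 6 (0.15); the remaining lags stay at or below 0.11.
The dominant spike at lag 2 indicates a seasonal period of 2.

2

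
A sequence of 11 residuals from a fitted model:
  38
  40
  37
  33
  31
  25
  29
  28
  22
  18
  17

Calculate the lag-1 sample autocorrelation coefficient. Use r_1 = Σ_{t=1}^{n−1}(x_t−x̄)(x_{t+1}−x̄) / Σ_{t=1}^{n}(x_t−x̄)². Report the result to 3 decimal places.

0.705

Mean x̄ = (38 + 40 + 37 + 33 + 31 + 25 + 29 + 28 + 22 + 18 + 17)/11 = 28.9091
Numerator Σ_{t=1}^{10}(x_t−x̄)(x_{t+1}−x̄) = 435.1736
Denominator Σ(x_t−x̄)² = 616.9091
r_1 = 435.1736 / 616.9091 = 0.705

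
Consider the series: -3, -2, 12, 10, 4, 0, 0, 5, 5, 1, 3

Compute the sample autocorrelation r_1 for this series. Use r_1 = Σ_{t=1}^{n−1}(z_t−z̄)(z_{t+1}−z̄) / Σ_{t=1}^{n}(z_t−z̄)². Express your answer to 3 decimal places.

0.241

Mean z̄ = (-3 − 2 + 12 + 10 + 4 + 0 + 0 + 5 + 5 + 1 + 3)/11 = 3.1818
Numerator Σ_{t=1}^{10}(z_t−z̄)(z_{t+1}−z̄) = 53.5124
Denominator Σ(z_t−z̄)² = 221.6364
r_1 = 53.5124 / 221.6364 = 0.241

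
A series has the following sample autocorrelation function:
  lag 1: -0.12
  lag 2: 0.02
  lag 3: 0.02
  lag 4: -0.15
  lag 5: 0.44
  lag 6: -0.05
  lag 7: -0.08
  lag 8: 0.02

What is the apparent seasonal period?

The largest autocorrelation is r_5 = 0.44; the remaining lags stay at or below 0.02.
The dominant spike at lag 5 indicates a seasonal period of 5.

5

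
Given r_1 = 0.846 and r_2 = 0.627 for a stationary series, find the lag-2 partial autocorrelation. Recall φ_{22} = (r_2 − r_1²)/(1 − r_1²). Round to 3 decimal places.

-0.312

φ_{22} = (r_2 − r_1²) / (1 − r_1²)
r_1² = (0.846)² = 0.715716
Numerator = 0.627 − 0.7157 = -0.0887; denominator = 1 − 0.7157 = 0.2843
φ_{22} = -0.0887 / 0.2843 = -0.312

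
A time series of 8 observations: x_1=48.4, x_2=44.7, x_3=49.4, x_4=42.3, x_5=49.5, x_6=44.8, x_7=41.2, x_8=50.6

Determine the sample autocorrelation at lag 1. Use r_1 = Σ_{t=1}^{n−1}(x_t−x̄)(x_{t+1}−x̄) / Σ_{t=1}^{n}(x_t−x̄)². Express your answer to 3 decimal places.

Mean x̄ = (48.4 + 44.7 + 49.4 + 42.3 + 49.5 + 44.8 + 41.2 + 50.6)/8 = 46.3625
Deviations from mean: 2.0375, -1.6625, 3.0375, -4.0625, 3.1375, -1.5625, -5.1625, 4.2375
Σ(x_t−x̄)(x_{t+1}−x̄) = (-3.3873) + (-5.0498) + (-12.3398) + (-12.7461) + (-4.9023) + (8.0664) + (-21.8761) = -52.2352
Denominator Σ(x_t−x̄)² = 89.5388
r_1 = -52.2352 / 89.5388 = -0.583

-0.583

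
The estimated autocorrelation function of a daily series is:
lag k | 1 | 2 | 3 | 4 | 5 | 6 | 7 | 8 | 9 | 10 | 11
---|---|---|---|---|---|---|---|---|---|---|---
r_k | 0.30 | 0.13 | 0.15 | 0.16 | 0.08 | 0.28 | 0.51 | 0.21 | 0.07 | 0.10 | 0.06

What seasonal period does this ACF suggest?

The largest autocorrelation is r_7 = 0.51; the remaining lags stay at or below 0.30. The elevated value at lag 1 (0.30), dropping to 0.13 at lag 2, reflects decaying short-term dependence rather than seasonality.
The dominant spike at lag 7 indicates a seasonal period of 7.

7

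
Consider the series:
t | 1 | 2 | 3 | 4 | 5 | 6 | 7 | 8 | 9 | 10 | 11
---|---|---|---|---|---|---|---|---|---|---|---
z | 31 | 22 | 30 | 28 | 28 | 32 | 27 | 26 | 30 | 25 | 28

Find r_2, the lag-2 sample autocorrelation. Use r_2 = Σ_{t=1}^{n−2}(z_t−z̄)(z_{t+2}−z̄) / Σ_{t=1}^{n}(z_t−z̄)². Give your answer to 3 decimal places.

0.029

Mean z̄ = (31 + 22 + 30 + 28 + 28 + 32 + 27 + 26 + 30 + 25 + 28)/11 = 27.9091
Numerator Σ_{t=1}^{9}(z_t−z̄)(z_{t+2}−z̄) = 2.4380
Denominator Σ(z_t−z̄)² = 82.9091
r_2 = 2.4380 / 82.9091 = 0.029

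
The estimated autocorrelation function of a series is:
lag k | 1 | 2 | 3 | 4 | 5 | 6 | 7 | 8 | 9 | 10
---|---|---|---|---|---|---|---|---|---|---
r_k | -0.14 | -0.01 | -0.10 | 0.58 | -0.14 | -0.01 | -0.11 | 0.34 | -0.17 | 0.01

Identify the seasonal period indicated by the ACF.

4

The largest autocorrelation is r_4 = 0.58, with a weaker echo at lag 8 (0.34); the remaining lags stay at or below 0.01.
The dominant spike at lag 4 indicates a seasonal period of 4.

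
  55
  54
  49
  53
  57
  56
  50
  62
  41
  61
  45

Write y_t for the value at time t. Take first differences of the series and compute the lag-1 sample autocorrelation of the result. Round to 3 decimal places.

-0.796

First differences Δy: -1, -5, 4, 4, -1, -6, 12, -21, 20, -16
Mean of differences = -1.0000
Numerator Σ(Δy_t−Δȳ)(Δy_{t+1}−Δȳ) = -1055.0000
Denominator Σ(Δy_t−Δȳ)² = 1326.0000
r_1(Δy) = -1055.0000 / 1326.0000 = -0.796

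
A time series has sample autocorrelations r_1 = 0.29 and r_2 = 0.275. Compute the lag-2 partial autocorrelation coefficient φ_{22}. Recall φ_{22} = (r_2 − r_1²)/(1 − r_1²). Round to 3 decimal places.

0.208

φ_{22} = (r_2 − r_1²) / (1 − r_1²)
r_1² = (0.29)² = 0.0841
Numerator = 0.275 − 0.0841 = 0.1909; denominator = 1 − 0.0841 = 0.9159
φ_{22} = 0.1909 / 0.9159 = 0.208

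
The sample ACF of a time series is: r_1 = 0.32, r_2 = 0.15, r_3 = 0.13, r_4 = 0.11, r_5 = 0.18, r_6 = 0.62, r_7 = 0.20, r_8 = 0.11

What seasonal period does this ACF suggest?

The largest autocorrelation is r_6 = 0.62; the remaining lags stay at or below 0.32. The elevated value at lag 1 (0.32), dropping to 0.15 at lag 2, reflects decaying short-term dependence rather than seasonality.
The dominant spike at lag 6 indicates a seasonal period of 6.

6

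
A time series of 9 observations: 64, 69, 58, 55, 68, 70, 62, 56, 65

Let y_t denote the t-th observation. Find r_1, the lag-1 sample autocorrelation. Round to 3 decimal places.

-0.012

Mean ȳ = (64 + 69 + 58 + 55 + 68 + 70 + 62 + 56 + 65)/9 = 63.0000
Numerator Σ_{t=1}^{8}(y_t−ȳ)(y_{t+1}−ȳ) = -3.0000
Denominator Σ(y_t−ȳ)² = 254.0000
r_1 = -3.0000 / 254.0000 = -0.012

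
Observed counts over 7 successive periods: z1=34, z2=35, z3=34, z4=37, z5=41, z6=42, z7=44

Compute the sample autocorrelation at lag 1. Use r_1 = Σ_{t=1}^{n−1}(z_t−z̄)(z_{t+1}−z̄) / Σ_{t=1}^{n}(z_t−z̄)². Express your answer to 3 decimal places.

Mean z̄ = (34 + 35 + 34 + 37 + 41 + 42 + 44)/7 = 38.1429
Deviations from mean: -4.1429, -3.1429, -4.1429, -1.1429, 2.8571, 3.8571, 5.8571
Numerator Σ_{t=1}^{6}(z_t−z̄)(z_{t+1}−z̄) = 61.1224
Denominator Σ(z_t−z̄)² = 102.8571
r_1 = 61.1224 / 102.8571 = 0.594

0.594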